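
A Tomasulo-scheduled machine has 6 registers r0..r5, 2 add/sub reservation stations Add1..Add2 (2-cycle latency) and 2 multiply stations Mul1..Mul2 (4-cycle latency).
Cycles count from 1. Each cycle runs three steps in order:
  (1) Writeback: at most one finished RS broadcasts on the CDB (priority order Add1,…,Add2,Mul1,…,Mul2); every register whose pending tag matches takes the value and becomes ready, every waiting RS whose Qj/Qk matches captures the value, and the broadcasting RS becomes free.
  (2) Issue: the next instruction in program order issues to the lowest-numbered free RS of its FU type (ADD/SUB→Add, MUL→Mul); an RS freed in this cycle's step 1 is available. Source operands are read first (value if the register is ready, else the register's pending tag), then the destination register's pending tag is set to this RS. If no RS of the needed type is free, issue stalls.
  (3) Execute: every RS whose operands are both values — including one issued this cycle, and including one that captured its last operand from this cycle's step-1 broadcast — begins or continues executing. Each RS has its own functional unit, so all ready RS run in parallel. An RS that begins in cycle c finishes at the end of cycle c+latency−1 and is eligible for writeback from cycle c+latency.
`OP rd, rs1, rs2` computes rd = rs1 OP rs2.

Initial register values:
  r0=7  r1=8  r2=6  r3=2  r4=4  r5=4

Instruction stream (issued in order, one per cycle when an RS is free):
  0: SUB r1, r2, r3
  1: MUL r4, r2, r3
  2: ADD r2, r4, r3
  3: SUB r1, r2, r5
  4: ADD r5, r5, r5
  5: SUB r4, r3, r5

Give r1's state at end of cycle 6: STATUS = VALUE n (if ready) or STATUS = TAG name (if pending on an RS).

  c1: issue SUB r1<-Add1  regs: r0:7,r1:Add1,r2:6,r3:2,r4:4,r5:4
  c2: issue MUL r4<-Mul1  regs: r0:7,r1:Add1,r2:6,r3:2,r4:Mul1,r5:4
  c3: CDB Add1=4; issue ADD r2<-Add1  regs: r0:7,r1:4,r2:Add1,r3:2,r4:Mul1,r5:4
  c4: issue SUB r1<-Add2  regs: r0:7,r1:Add2,r2:Add1,r3:2,r4:Mul1,r5:4
  c5: stall  regs: r0:7,r1:Add2,r2:Add1,r3:2,r4:Mul1,r5:4
  c6: CDB Mul1=12; stall  regs: r0:7,r1:Add2,r2:Add1,r3:2,r4:12,r5:4

STATUS = TAG Add2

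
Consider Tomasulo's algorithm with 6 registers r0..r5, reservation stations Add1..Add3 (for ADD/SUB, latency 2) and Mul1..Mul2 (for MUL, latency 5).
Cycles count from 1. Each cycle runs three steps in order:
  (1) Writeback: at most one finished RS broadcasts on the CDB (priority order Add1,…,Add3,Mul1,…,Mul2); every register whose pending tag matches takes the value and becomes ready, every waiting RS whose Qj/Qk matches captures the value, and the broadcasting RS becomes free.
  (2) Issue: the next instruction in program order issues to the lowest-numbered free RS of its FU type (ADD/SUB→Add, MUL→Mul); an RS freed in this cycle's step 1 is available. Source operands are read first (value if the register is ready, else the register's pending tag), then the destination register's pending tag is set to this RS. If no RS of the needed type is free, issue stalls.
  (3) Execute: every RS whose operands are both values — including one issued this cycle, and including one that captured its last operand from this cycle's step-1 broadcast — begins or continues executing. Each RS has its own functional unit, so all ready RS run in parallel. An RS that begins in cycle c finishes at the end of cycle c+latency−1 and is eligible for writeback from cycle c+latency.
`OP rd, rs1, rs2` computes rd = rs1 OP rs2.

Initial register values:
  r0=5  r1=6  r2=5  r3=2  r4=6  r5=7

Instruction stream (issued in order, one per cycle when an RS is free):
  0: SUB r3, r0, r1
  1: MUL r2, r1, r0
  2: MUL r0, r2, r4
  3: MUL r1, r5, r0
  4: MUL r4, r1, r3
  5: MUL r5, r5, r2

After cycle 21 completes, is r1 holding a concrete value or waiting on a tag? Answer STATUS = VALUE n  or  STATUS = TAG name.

cycle 1: issue SUB r3<-Add1 // r0:5,r1:6,r2:5,r3:Add1,r4:6,r5:7
cycle 2: issue MUL r2<-Mul1 // r0:5,r1:6,r2:Mul1,r3:Add1,r4:6,r5:7
cycle 3: CDB Add1=-1; issue MUL r0<-Mul2 // r0:Mul2,r1:6,r2:Mul1,r3:-1,r4:6,r5:7
cycle 4: stall // r0:Mul2,r1:6,r2:Mul1,r3:-1,r4:6,r5:7
cycle 5: stall // r0:Mul2,r1:6,r2:Mul1,r3:-1,r4:6,r5:7
cycle 6: stall // r0:Mul2,r1:6,r2:Mul1,r3:-1,r4:6,r5:7
cycle 7: CDB Mul1=30; issue MUL r1<-Mul1 // r0:Mul2,r1:Mul1,r2:30,r3:-1,r4:6,r5:7
cycle 8: stall // r0:Mul2,r1:Mul1,r2:30,r3:-1,r4:6,r5:7
cycle 9: stall // r0:Mul2,r1:Mul1,r2:30,r3:-1,r4:6,r5:7
cycle 10: stall // r0:Mul2,r1:Mul1,r2:30,r3:-1,r4:6,r5:7
cycle 11: stall // r0:Mul2,r1:Mul1,r2:30,r3:-1,r4:6,r5:7
cycle 12: CDB Mul2=180; issue MUL r4<-Mul2 // r0:180,r1:Mul1,r2:30,r3:-1,r4:Mul2,r5:7
cycle 13: stall // r0:180,r1:Mul1,r2:30,r3:-1,r4:Mul2,r5:7
cycle 14: stall // r0:180,r1:Mul1,r2:30,r3:-1,r4:Mul2,r5:7
cycle 15: stall // r0:180,r1:Mul1,r2:30,r3:-1,r4:Mul2,r5:7
cycle 16: stall // r0:180,r1:Mul1,r2:30,r3:-1,r4:Mul2,r5:7
cycle 17: CDB Mul1=1260; issue MUL r5<-Mul1 // r0:180,r1:1260,r2:30,r3:-1,r4:Mul2,r5:Mul1
cycle 18: - // r0:180,r1:1260,r2:30,r3:-1,r4:Mul2,r5:Mul1
cycle 19: - // r0:180,r1:1260,r2:30,r3:-1,r4:Mul2,r5:Mul1
cycle 20: - // r0:180,r1:1260,r2:30,r3:-1,r4:Mul2,r5:Mul1
cycle 21: - // r0:180,r1:1260,r2:30,r3:-1,r4:Mul2,r5:Mul1

STATUS = VALUE 1260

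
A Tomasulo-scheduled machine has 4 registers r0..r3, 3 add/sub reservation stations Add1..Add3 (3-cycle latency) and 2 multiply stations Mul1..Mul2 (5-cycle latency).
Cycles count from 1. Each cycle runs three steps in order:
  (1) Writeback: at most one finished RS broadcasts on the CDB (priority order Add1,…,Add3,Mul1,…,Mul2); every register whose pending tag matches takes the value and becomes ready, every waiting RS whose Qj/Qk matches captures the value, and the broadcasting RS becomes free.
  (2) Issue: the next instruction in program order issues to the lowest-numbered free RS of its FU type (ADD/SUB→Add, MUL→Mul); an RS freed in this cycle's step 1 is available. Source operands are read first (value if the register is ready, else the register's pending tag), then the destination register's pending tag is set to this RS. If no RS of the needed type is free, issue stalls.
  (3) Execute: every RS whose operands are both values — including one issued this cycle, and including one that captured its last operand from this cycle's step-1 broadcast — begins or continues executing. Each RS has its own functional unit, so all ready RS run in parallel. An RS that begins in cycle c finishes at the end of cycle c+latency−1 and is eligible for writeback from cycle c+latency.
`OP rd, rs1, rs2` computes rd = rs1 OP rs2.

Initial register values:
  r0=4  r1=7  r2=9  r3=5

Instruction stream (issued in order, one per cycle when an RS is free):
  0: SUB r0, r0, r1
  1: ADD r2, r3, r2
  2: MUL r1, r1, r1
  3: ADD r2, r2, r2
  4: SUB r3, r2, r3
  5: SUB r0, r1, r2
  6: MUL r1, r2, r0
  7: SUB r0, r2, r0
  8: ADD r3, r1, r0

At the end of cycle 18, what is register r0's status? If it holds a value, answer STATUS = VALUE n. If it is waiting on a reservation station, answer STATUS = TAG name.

STATUS = VALUE 7

  c1: issue SUB r0<-Add1  regs: r0:Add1,r1:7,r2:9,r3:5
  c2: issue ADD r2<-Add2  regs: r0:Add1,r1:7,r2:Add2,r3:5
  c3: issue MUL r1<-Mul1  regs: r0:Add1,r1:Mul1,r2:Add2,r3:5
  c4: CDB Add1=-3; issue ADD r2<-Add1  regs: r0:-3,r1:Mul1,r2:Add1,r3:5
  c5: CDB Add2=14; issue SUB r3<-Add2  regs: r0:-3,r1:Mul1,r2:Add1,r3:Add2
  c6: issue SUB r0<-Add3  regs: r0:Add3,r1:Mul1,r2:Add1,r3:Add2
  c7: issue MUL r1<-Mul2  regs: r0:Add3,r1:Mul2,r2:Add1,r3:Add2
  c8: CDB Add1=28; issue SUB r0<-Add1  regs: r0:Add1,r1:Mul2,r2:28,r3:Add2
  c9: CDB Mul1=49; stall  regs: r0:Add1,r1:Mul2,r2:28,r3:Add2
  c10: stall  regs: r0:Add1,r1:Mul2,r2:28,r3:Add2
  c11: CDB Add2=23; issue ADD r3<-Add2  regs: r0:Add1,r1:Mul2,r2:28,r3:Add2
  c12: CDB Add3=21  regs: r0:Add1,r1:Mul2,r2:28,r3:Add2
  c13: -  regs: r0:Add1,r1:Mul2,r2:28,r3:Add2
  c14: -  regs: r0:Add1,r1:Mul2,r2:28,r3:Add2
  c15: CDB Add1=7  regs: r0:7,r1:Mul2,r2:28,r3:Add2
  c16: -  regs: r0:7,r1:Mul2,r2:28,r3:Add2
  c17: CDB Mul2=588  regs: r0:7,r1:588,r2:28,r3:Add2
  c18: -  regs: r0:7,r1:588,r2:28,r3:Add2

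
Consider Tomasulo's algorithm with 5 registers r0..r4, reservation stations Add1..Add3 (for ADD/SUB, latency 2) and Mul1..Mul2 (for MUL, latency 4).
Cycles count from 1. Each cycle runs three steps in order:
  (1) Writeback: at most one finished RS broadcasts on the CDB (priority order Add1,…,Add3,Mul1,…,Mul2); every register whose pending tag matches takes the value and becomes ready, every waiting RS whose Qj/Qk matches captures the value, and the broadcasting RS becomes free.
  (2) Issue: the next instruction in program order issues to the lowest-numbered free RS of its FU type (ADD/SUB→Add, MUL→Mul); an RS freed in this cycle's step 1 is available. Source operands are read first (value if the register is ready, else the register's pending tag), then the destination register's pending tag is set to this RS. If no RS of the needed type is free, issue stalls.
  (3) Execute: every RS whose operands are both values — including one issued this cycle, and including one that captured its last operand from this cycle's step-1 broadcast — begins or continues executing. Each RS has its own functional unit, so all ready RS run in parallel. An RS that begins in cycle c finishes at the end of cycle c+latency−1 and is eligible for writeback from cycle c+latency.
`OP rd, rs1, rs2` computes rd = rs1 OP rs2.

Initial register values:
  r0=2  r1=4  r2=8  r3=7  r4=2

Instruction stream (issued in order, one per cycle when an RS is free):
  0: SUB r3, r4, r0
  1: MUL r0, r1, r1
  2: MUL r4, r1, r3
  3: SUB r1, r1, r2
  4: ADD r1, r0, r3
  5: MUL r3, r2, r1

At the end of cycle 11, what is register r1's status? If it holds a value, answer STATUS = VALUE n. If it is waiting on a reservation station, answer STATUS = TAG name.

STATUS = VALUE 16

cycle 1: issue SUB r3<-Add1 // r0:2,r1:4,r2:8,r3:Add1,r4:2
cycle 2: issue MUL r0<-Mul1 // r0:Mul1,r1:4,r2:8,r3:Add1,r4:2
cycle 3: CDB Add1=0; issue MUL r4<-Mul2 // r0:Mul1,r1:4,r2:8,r3:0,r4:Mul2
cycle 4: issue SUB r1<-Add1 // r0:Mul1,r1:Add1,r2:8,r3:0,r4:Mul2
cycle 5: issue ADD r1<-Add2 // r0:Mul1,r1:Add2,r2:8,r3:0,r4:Mul2
cycle 6: CDB Add1=-4; stall // r0:Mul1,r1:Add2,r2:8,r3:0,r4:Mul2
cycle 7: CDB Mul1=16; issue MUL r3<-Mul1 // r0:16,r1:Add2,r2:8,r3:Mul1,r4:Mul2
cycle 8: CDB Mul2=0 // r0:16,r1:Add2,r2:8,r3:Mul1,r4:0
cycle 9: CDB Add2=16 // r0:16,r1:16,r2:8,r3:Mul1,r4:0
cycle 10: - // r0:16,r1:16,r2:8,r3:Mul1,r4:0
cycle 11: - // r0:16,r1:16,r2:8,r3:Mul1,r4:0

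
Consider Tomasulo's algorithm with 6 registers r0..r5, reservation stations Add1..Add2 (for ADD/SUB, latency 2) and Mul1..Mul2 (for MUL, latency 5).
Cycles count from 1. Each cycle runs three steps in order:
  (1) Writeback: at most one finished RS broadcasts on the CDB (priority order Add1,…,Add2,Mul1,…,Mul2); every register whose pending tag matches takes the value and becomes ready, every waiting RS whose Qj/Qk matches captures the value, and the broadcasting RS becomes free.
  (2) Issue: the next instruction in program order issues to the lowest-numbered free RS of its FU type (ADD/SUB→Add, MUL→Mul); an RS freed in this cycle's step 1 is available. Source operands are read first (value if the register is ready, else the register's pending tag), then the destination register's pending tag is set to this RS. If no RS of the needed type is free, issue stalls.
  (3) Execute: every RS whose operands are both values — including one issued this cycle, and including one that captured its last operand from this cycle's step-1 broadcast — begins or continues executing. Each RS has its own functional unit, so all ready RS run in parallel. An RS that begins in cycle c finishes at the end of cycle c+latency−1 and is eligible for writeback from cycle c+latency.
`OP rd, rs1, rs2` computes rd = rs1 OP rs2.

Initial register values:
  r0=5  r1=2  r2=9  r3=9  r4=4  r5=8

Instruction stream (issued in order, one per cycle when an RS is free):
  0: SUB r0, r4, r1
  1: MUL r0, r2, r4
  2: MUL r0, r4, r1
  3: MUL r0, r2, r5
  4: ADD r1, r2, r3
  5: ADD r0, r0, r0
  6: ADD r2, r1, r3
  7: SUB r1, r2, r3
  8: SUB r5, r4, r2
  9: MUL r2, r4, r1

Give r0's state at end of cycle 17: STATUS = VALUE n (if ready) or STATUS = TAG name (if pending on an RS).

STATUS = VALUE 144

c1: issue SUB r0<-Add1 | r0:Add1,r1:2,r2:9,r3:9,r4:4,r5:8
c2: issue MUL r0<-Mul1 | r0:Mul1,r1:2,r2:9,r3:9,r4:4,r5:8
c3: CDB Add1=2; issue MUL r0<-Mul2 | r0:Mul2,r1:2,r2:9,r3:9,r4:4,r5:8
c4: stall | r0:Mul2,r1:2,r2:9,r3:9,r4:4,r5:8
c5: stall | r0:Mul2,r1:2,r2:9,r3:9,r4:4,r5:8
c6: stall | r0:Mul2,r1:2,r2:9,r3:9,r4:4,r5:8
c7: CDB Mul1=36; issue MUL r0<-Mul1 | r0:Mul1,r1:2,r2:9,r3:9,r4:4,r5:8
c8: CDB Mul2=8; issue ADD r1<-Add1 | r0:Mul1,r1:Add1,r2:9,r3:9,r4:4,r5:8
c9: issue ADD r0<-Add2 | r0:Add2,r1:Add1,r2:9,r3:9,r4:4,r5:8
c10: CDB Add1=18; issue ADD r2<-Add1 | r0:Add2,r1:18,r2:Add1,r3:9,r4:4,r5:8
c11: stall | r0:Add2,r1:18,r2:Add1,r3:9,r4:4,r5:8
c12: CDB Add1=27; issue SUB r1<-Add1 | r0:Add2,r1:Add1,r2:27,r3:9,r4:4,r5:8
c13: CDB Mul1=72; stall | r0:Add2,r1:Add1,r2:27,r3:9,r4:4,r5:8
c14: CDB Add1=18; issue SUB r5<-Add1 | r0:Add2,r1:18,r2:27,r3:9,r4:4,r5:Add1
c15: CDB Add2=144; issue MUL r2<-Mul1 | r0:144,r1:18,r2:Mul1,r3:9,r4:4,r5:Add1
c16: CDB Add1=-23 | r0:144,r1:18,r2:Mul1,r3:9,r4:4,r5:-23
c17: - | r0:144,r1:18,r2:Mul1,r3:9,r4:4,r5:-23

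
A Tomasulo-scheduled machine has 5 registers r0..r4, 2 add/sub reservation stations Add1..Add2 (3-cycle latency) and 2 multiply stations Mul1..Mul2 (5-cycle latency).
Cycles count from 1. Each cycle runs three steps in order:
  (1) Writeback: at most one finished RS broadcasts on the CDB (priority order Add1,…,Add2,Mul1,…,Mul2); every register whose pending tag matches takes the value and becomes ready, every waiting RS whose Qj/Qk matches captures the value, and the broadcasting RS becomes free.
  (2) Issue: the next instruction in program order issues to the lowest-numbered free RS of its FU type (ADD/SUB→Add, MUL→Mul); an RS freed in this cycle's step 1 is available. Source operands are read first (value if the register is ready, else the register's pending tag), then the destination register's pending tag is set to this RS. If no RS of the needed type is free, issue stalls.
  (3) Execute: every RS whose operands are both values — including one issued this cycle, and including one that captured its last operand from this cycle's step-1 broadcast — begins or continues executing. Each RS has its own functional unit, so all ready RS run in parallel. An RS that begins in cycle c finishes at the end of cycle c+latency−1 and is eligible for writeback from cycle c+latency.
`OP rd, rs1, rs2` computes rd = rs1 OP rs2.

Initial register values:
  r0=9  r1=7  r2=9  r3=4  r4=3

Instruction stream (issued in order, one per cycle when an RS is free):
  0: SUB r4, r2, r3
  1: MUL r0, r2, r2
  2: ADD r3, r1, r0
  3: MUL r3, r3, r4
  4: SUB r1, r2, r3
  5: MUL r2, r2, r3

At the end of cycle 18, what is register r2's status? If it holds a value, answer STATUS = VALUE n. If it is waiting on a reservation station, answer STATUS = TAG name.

c1: issue SUB r4<-Add1 | r0:9,r1:7,r2:9,r3:4,r4:Add1
c2: issue MUL r0<-Mul1 | r0:Mul1,r1:7,r2:9,r3:4,r4:Add1
c3: issue ADD r3<-Add2 | r0:Mul1,r1:7,r2:9,r3:Add2,r4:Add1
c4: CDB Add1=5; issue MUL r3<-Mul2 | r0:Mul1,r1:7,r2:9,r3:Mul2,r4:5
c5: issue SUB r1<-Add1 | r0:Mul1,r1:Add1,r2:9,r3:Mul2,r4:5
c6: stall | r0:Mul1,r1:Add1,r2:9,r3:Mul2,r4:5
c7: CDB Mul1=81; issue MUL r2<-Mul1 | r0:81,r1:Add1,r2:Mul1,r3:Mul2,r4:5
c8: - | r0:81,r1:Add1,r2:Mul1,r3:Mul2,r4:5
c9: - | r0:81,r1:Add1,r2:Mul1,r3:Mul2,r4:5
c10: CDB Add2=88 | r0:81,r1:Add1,r2:Mul1,r3:Mul2,r4:5
c11: - | r0:81,r1:Add1,r2:Mul1,r3:Mul2,r4:5
c12: - | r0:81,r1:Add1,r2:Mul1,r3:Mul2,r4:5
c13: - | r0:81,r1:Add1,r2:Mul1,r3:Mul2,r4:5
c14: - | r0:81,r1:Add1,r2:Mul1,r3:Mul2,r4:5
c15: CDB Mul2=440 | r0:81,r1:Add1,r2:Mul1,r3:440,r4:5
c16: - | r0:81,r1:Add1,r2:Mul1,r3:440,r4:5
c17: - | r0:81,r1:Add1,r2:Mul1,r3:440,r4:5
c18: CDB Add1=-431 | r0:81,r1:-431,r2:Mul1,r3:440,r4:5

STATUS = TAG Mul1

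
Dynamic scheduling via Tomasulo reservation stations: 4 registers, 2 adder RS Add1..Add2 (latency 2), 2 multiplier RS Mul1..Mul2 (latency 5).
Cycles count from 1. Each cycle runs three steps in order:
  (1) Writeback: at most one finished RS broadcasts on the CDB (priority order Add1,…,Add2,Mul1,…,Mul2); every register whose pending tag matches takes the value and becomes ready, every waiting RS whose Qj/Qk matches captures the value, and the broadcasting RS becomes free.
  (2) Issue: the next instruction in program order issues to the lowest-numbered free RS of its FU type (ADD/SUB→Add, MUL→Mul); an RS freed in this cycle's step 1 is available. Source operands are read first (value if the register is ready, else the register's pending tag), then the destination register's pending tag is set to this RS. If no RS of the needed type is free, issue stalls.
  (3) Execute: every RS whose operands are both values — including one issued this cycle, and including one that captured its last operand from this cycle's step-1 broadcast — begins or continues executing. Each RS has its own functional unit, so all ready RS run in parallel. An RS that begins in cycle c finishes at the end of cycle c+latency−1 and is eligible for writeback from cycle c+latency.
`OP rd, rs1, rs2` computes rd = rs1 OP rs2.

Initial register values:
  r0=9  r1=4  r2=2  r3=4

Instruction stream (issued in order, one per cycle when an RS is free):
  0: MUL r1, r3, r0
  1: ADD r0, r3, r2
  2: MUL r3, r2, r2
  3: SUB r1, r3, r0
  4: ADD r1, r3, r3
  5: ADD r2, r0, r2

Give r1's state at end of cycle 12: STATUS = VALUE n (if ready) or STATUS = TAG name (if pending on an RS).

c1: issue MUL r1<-Mul1 | r0:9,r1:Mul1,r2:2,r3:4
c2: issue ADD r0<-Add1 | r0:Add1,r1:Mul1,r2:2,r3:4
c3: issue MUL r3<-Mul2 | r0:Add1,r1:Mul1,r2:2,r3:Mul2
c4: CDB Add1=6; issue SUB r1<-Add1 | r0:6,r1:Add1,r2:2,r3:Mul2
c5: issue ADD r1<-Add2 | r0:6,r1:Add2,r2:2,r3:Mul2
c6: CDB Mul1=36; stall | r0:6,r1:Add2,r2:2,r3:Mul2
c7: stall | r0:6,r1:Add2,r2:2,r3:Mul2
c8: CDB Mul2=4; stall | r0:6,r1:Add2,r2:2,r3:4
c9: stall | r0:6,r1:Add2,r2:2,r3:4
c10: CDB Add1=-2; issue ADD r2<-Add1 | r0:6,r1:Add2,r2:Add1,r3:4
c11: CDB Add2=8 | r0:6,r1:8,r2:Add1,r3:4
c12: CDB Add1=8 | r0:6,r1:8,r2:8,r3:4

STATUS = VALUE 8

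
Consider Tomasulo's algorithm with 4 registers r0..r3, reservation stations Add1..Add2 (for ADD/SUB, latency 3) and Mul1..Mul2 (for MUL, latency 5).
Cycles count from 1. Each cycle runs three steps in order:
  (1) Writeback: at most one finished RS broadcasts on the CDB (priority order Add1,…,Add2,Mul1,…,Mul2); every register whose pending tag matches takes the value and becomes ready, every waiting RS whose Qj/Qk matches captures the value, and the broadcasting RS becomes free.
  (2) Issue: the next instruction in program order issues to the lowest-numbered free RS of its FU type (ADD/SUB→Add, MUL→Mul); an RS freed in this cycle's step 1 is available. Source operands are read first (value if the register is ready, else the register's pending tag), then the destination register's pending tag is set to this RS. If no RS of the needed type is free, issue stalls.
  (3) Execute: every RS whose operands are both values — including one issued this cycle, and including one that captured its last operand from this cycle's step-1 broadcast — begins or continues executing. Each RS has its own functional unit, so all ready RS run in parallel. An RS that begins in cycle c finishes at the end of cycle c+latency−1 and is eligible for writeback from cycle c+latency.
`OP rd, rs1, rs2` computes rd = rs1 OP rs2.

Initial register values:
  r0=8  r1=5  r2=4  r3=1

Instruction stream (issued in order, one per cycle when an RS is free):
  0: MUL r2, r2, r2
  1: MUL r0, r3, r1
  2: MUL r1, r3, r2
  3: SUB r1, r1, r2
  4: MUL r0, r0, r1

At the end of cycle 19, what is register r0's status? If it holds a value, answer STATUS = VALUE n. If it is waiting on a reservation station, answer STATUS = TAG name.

STATUS = VALUE 0

cycle 1: issue MUL r2<-Mul1 // r0:8,r1:5,r2:Mul1,r3:1
cycle 2: issue MUL r0<-Mul2 // r0:Mul2,r1:5,r2:Mul1,r3:1
cycle 3: stall // r0:Mul2,r1:5,r2:Mul1,r3:1
cycle 4: stall // r0:Mul2,r1:5,r2:Mul1,r3:1
cycle 5: stall // r0:Mul2,r1:5,r2:Mul1,r3:1
cycle 6: CDB Mul1=16; issue MUL r1<-Mul1 // r0:Mul2,r1:Mul1,r2:16,r3:1
cycle 7: CDB Mul2=5; issue SUB r1<-Add1 // r0:5,r1:Add1,r2:16,r3:1
cycle 8: issue MUL r0<-Mul2 // r0:Mul2,r1:Add1,r2:16,r3:1
cycle 9: - // r0:Mul2,r1:Add1,r2:16,r3:1
cycle 10: - // r0:Mul2,r1:Add1,r2:16,r3:1
cycle 11: CDB Mul1=16 // r0:Mul2,r1:Add1,r2:16,r3:1
cycle 12: - // r0:Mul2,r1:Add1,r2:16,r3:1
cycle 13: - // r0:Mul2,r1:Add1,r2:16,r3:1
cycle 14: CDB Add1=0 // r0:Mul2,r1:0,r2:16,r3:1
cycle 15: - // r0:Mul2,r1:0,r2:16,r3:1
cycle 16: - // r0:Mul2,r1:0,r2:16,r3:1
cycle 17: - // r0:Mul2,r1:0,r2:16,r3:1
cycle 18: - // r0:Mul2,r1:0,r2:16,r3:1
cycle 19: CDB Mul2=0 // r0:0,r1:0,r2:16,r3:1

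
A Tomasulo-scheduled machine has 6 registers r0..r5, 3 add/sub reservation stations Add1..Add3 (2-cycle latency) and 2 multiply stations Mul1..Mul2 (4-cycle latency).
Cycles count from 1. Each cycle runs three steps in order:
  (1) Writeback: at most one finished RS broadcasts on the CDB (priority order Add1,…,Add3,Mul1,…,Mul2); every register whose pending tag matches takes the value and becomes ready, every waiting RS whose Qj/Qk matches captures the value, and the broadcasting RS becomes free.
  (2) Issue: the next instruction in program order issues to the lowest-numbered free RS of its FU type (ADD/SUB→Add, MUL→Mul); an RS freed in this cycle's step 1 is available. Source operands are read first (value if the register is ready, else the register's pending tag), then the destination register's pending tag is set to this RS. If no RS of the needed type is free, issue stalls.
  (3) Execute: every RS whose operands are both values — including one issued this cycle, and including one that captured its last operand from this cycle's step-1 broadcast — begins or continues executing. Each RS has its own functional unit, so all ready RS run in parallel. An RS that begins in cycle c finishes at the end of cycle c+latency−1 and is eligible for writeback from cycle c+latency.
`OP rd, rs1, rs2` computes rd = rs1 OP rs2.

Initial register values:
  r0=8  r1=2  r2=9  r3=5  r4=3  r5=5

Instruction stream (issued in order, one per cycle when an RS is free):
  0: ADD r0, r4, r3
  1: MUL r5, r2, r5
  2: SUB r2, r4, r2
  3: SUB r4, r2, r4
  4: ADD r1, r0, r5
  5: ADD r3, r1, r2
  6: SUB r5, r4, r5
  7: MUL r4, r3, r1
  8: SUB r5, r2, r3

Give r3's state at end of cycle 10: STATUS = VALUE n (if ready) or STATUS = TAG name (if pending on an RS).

cycle 1: issue ADD r0<-Add1 // r0:Add1,r1:2,r2:9,r3:5,r4:3,r5:5
cycle 2: issue MUL r5<-Mul1 // r0:Add1,r1:2,r2:9,r3:5,r4:3,r5:Mul1
cycle 3: CDB Add1=8; issue SUB r2<-Add1 // r0:8,r1:2,r2:Add1,r3:5,r4:3,r5:Mul1
cycle 4: issue SUB r4<-Add2 // r0:8,r1:2,r2:Add1,r3:5,r4:Add2,r5:Mul1
cycle 5: CDB Add1=-6; issue ADD r1<-Add1 // r0:8,r1:Add1,r2:-6,r3:5,r4:Add2,r5:Mul1
cycle 6: CDB Mul1=45; issue ADD r3<-Add3 // r0:8,r1:Add1,r2:-6,r3:Add3,r4:Add2,r5:45
cycle 7: CDB Add2=-9; issue SUB r5<-Add2 // r0:8,r1:Add1,r2:-6,r3:Add3,r4:-9,r5:Add2
cycle 8: CDB Add1=53; issue MUL r4<-Mul1 // r0:8,r1:53,r2:-6,r3:Add3,r4:Mul1,r5:Add2
cycle 9: CDB Add2=-54; issue SUB r5<-Add1 // r0:8,r1:53,r2:-6,r3:Add3,r4:Mul1,r5:Add1
cycle 10: CDB Add3=47 // r0:8,r1:53,r2:-6,r3:47,r4:Mul1,r5:Add1

STATUS = VALUE 47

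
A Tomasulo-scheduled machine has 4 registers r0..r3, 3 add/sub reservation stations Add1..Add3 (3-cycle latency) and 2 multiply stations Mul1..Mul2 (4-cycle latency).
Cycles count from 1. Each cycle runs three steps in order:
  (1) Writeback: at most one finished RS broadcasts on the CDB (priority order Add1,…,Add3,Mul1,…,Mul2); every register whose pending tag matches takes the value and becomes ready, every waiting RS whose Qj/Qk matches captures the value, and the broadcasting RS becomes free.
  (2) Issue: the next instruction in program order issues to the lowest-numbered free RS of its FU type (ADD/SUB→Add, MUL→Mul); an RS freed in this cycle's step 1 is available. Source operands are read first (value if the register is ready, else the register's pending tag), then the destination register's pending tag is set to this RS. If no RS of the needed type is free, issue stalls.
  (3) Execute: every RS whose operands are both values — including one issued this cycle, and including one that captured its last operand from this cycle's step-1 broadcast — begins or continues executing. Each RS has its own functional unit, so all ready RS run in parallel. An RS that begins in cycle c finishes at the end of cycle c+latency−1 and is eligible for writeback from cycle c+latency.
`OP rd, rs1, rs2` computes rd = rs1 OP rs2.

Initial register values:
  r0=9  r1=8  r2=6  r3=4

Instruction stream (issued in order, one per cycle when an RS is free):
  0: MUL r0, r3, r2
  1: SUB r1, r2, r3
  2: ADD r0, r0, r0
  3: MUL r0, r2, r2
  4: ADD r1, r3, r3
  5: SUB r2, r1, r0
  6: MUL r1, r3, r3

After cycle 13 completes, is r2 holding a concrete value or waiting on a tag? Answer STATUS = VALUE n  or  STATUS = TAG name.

STATUS = VALUE -28

c1: issue MUL r0<-Mul1 | r0:Mul1,r1:8,r2:6,r3:4
c2: issue SUB r1<-Add1 | r0:Mul1,r1:Add1,r2:6,r3:4
c3: issue ADD r0<-Add2 | r0:Add2,r1:Add1,r2:6,r3:4
c4: issue MUL r0<-Mul2 | r0:Mul2,r1:Add1,r2:6,r3:4
c5: CDB Add1=2; issue ADD r1<-Add1 | r0:Mul2,r1:Add1,r2:6,r3:4
c6: CDB Mul1=24; issue SUB r2<-Add3 | r0:Mul2,r1:Add1,r2:Add3,r3:4
c7: issue MUL r1<-Mul1 | r0:Mul2,r1:Mul1,r2:Add3,r3:4
c8: CDB Add1=8 | r0:Mul2,r1:Mul1,r2:Add3,r3:4
c9: CDB Add2=48 | r0:Mul2,r1:Mul1,r2:Add3,r3:4
c10: CDB Mul2=36 | r0:36,r1:Mul1,r2:Add3,r3:4
c11: CDB Mul1=16 | r0:36,r1:16,r2:Add3,r3:4
c12: - | r0:36,r1:16,r2:Add3,r3:4
c13: CDB Add3=-28 | r0:36,r1:16,r2:-28,r3:4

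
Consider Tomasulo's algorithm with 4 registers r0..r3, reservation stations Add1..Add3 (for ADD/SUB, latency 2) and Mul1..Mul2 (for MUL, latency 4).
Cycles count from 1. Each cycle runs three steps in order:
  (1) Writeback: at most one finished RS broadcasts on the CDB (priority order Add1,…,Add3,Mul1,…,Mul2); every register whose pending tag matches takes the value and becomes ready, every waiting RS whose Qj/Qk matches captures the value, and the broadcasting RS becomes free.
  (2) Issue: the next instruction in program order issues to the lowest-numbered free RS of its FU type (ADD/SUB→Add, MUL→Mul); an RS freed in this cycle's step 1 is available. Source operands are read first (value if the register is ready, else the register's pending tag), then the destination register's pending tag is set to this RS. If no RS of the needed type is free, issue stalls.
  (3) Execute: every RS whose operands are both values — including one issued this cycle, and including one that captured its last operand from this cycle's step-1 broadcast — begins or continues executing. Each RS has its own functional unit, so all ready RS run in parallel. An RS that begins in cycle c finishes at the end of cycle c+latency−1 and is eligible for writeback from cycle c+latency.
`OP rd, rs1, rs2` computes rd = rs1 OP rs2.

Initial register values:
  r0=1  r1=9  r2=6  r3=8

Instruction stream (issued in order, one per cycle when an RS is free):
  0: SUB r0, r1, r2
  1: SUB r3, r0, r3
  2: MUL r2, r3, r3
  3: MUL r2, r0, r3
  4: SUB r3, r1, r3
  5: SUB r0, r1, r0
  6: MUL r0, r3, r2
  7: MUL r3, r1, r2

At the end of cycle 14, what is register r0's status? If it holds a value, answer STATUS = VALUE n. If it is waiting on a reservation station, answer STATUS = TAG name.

cycle 1: issue SUB r0<-Add1 // r0:Add1,r1:9,r2:6,r3:8
cycle 2: issue SUB r3<-Add2 // r0:Add1,r1:9,r2:6,r3:Add2
cycle 3: CDB Add1=3; issue MUL r2<-Mul1 // r0:3,r1:9,r2:Mul1,r3:Add2
cycle 4: issue MUL r2<-Mul2 // r0:3,r1:9,r2:Mul2,r3:Add2
cycle 5: CDB Add2=-5; issue SUB r3<-Add1 // r0:3,r1:9,r2:Mul2,r3:Add1
cycle 6: issue SUB r0<-Add2 // r0:Add2,r1:9,r2:Mul2,r3:Add1
cycle 7: CDB Add1=14; stall // r0:Add2,r1:9,r2:Mul2,r3:14
cycle 8: CDB Add2=6; stall // r0:6,r1:9,r2:Mul2,r3:14
cycle 9: CDB Mul1=25; issue MUL r0<-Mul1 // r0:Mul1,r1:9,r2:Mul2,r3:14
cycle 10: CDB Mul2=-15; issue MUL r3<-Mul2 // r0:Mul1,r1:9,r2:-15,r3:Mul2
cycle 11: - // r0:Mul1,r1:9,r2:-15,r3:Mul2
cycle 12: - // r0:Mul1,r1:9,r2:-15,r3:Mul2
cycle 13: - // r0:Mul1,r1:9,r2:-15,r3:Mul2
cycle 14: CDB Mul1=-210 // r0:-210,r1:9,r2:-15,r3:Mul2

STATUS = VALUE -210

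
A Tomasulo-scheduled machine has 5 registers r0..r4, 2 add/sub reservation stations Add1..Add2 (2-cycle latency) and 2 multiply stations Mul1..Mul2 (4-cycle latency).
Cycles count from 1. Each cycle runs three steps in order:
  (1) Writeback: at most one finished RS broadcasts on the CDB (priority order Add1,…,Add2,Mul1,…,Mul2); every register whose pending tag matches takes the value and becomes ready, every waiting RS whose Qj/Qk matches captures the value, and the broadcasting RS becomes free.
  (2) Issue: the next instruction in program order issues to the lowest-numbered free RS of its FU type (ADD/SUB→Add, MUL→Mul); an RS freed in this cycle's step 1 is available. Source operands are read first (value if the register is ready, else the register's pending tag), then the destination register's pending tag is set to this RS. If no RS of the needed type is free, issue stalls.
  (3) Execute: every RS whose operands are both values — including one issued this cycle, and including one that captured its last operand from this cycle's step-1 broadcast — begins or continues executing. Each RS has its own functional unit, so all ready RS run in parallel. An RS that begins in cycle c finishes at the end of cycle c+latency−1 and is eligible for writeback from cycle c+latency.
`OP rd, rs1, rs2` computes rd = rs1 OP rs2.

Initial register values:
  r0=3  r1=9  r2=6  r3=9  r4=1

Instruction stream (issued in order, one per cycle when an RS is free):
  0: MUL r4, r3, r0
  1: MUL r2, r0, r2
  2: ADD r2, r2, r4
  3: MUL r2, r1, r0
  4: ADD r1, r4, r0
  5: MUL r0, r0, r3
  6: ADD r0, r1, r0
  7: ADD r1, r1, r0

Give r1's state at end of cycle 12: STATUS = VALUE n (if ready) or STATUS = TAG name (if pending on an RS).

STATUS = TAG Add2

  c1: issue MUL r4<-Mul1  regs: r0:3,r1:9,r2:6,r3:9,r4:Mul1
  c2: issue MUL r2<-Mul2  regs: r0:3,r1:9,r2:Mul2,r3:9,r4:Mul1
  c3: issue ADD r2<-Add1  regs: r0:3,r1:9,r2:Add1,r3:9,r4:Mul1
  c4: stall  regs: r0:3,r1:9,r2:Add1,r3:9,r4:Mul1
  c5: CDB Mul1=27; issue MUL r2<-Mul1  regs: r0:3,r1:9,r2:Mul1,r3:9,r4:27
  c6: CDB Mul2=18; issue ADD r1<-Add2  regs: r0:3,r1:Add2,r2:Mul1,r3:9,r4:27
  c7: issue MUL r0<-Mul2  regs: r0:Mul2,r1:Add2,r2:Mul1,r3:9,r4:27
  c8: CDB Add1=45; issue ADD r0<-Add1  regs: r0:Add1,r1:Add2,r2:Mul1,r3:9,r4:27
  c9: CDB Add2=30; issue ADD r1<-Add2  regs: r0:Add1,r1:Add2,r2:Mul1,r3:9,r4:27
  c10: CDB Mul1=27  regs: r0:Add1,r1:Add2,r2:27,r3:9,r4:27
  c11: CDB Mul2=27  regs: r0:Add1,r1:Add2,r2:27,r3:9,r4:27
  c12: -  regs: r0:Add1,r1:Add2,r2:27,r3:9,r4:27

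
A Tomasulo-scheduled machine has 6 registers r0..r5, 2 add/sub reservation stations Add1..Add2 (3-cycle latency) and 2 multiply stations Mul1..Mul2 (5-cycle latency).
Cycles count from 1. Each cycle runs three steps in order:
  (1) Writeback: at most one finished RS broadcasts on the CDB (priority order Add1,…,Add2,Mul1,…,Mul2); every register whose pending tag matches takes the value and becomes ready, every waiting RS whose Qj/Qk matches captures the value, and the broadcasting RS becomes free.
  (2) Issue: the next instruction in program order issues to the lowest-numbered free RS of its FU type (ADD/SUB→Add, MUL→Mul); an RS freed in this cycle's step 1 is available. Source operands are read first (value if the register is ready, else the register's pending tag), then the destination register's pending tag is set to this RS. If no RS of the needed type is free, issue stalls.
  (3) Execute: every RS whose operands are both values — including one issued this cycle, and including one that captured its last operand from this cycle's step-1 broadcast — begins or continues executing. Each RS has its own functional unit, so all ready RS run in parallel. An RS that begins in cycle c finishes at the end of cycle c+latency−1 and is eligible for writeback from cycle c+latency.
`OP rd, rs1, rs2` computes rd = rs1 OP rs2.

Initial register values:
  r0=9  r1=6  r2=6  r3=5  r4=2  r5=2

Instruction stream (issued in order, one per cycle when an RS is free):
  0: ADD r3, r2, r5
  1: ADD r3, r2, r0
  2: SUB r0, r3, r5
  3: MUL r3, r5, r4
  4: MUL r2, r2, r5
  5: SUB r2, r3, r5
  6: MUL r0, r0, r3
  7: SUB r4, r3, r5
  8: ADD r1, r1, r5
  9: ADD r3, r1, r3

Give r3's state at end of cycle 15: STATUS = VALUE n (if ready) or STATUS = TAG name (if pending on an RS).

c1: issue ADD r3<-Add1 | r0:9,r1:6,r2:6,r3:Add1,r4:2,r5:2
c2: issue ADD r3<-Add2 | r0:9,r1:6,r2:6,r3:Add2,r4:2,r5:2
c3: stall | r0:9,r1:6,r2:6,r3:Add2,r4:2,r5:2
c4: CDB Add1=8; issue SUB r0<-Add1 | r0:Add1,r1:6,r2:6,r3:Add2,r4:2,r5:2
c5: CDB Add2=15; issue MUL r3<-Mul1 | r0:Add1,r1:6,r2:6,r3:Mul1,r4:2,r5:2
c6: issue MUL r2<-Mul2 | r0:Add1,r1:6,r2:Mul2,r3:Mul1,r4:2,r5:2
c7: issue SUB r2<-Add2 | r0:Add1,r1:6,r2:Add2,r3:Mul1,r4:2,r5:2
c8: CDB Add1=13; stall | r0:13,r1:6,r2:Add2,r3:Mul1,r4:2,r5:2
c9: stall | r0:13,r1:6,r2:Add2,r3:Mul1,r4:2,r5:2
c10: CDB Mul1=4; issue MUL r0<-Mul1 | r0:Mul1,r1:6,r2:Add2,r3:4,r4:2,r5:2
c11: CDB Mul2=12; issue SUB r4<-Add1 | r0:Mul1,r1:6,r2:Add2,r3:4,r4:Add1,r5:2
c12: stall | r0:Mul1,r1:6,r2:Add2,r3:4,r4:Add1,r5:2
c13: CDB Add2=2; issue ADD r1<-Add2 | r0:Mul1,r1:Add2,r2:2,r3:4,r4:Add1,r5:2
c14: CDB Add1=2; issue ADD r3<-Add1 | r0:Mul1,r1:Add2,r2:2,r3:Add1,r4:2,r5:2
c15: CDB Mul1=52 | r0:52,r1:Add2,r2:2,r3:Add1,r4:2,r5:2

STATUS = TAG Add1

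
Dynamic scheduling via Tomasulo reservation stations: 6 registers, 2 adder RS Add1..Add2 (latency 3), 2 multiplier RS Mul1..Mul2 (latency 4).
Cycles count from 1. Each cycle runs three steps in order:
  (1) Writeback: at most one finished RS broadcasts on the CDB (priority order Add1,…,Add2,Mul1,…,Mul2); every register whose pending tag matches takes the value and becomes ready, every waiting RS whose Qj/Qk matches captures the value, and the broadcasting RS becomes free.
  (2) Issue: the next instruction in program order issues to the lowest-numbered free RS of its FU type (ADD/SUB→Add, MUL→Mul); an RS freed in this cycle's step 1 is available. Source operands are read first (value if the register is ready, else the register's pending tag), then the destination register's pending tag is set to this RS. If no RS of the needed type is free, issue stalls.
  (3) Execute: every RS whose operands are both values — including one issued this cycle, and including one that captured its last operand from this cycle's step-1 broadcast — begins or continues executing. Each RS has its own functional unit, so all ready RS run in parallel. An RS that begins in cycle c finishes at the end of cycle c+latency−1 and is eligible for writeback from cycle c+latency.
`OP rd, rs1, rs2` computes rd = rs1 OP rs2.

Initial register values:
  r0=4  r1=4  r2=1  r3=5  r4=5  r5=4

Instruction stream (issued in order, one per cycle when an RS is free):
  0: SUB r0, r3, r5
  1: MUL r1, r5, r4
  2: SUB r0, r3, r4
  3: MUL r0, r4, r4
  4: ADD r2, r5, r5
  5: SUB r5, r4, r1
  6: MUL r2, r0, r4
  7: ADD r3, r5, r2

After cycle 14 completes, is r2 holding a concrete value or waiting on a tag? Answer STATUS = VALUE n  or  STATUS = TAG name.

cycle 1: issue SUB r0<-Add1 // r0:Add1,r1:4,r2:1,r3:5,r4:5,r5:4
cycle 2: issue MUL r1<-Mul1 // r0:Add1,r1:Mul1,r2:1,r3:5,r4:5,r5:4
cycle 3: issue SUB r0<-Add2 // r0:Add2,r1:Mul1,r2:1,r3:5,r4:5,r5:4
cycle 4: CDB Add1=1; issue MUL r0<-Mul2 // r0:Mul2,r1:Mul1,r2:1,r3:5,r4:5,r5:4
cycle 5: issue ADD r2<-Add1 // r0:Mul2,r1:Mul1,r2:Add1,r3:5,r4:5,r5:4
cycle 6: CDB Add2=0; issue SUB r5<-Add2 // r0:Mul2,r1:Mul1,r2:Add1,r3:5,r4:5,r5:Add2
cycle 7: CDB Mul1=20; issue MUL r2<-Mul1 // r0:Mul2,r1:20,r2:Mul1,r3:5,r4:5,r5:Add2
cycle 8: CDB Add1=8; issue ADD r3<-Add1 // r0:Mul2,r1:20,r2:Mul1,r3:Add1,r4:5,r5:Add2
cycle 9: CDB Mul2=25 // r0:25,r1:20,r2:Mul1,r3:Add1,r4:5,r5:Add2
cycle 10: CDB Add2=-15 // r0:25,r1:20,r2:Mul1,r3:Add1,r4:5,r5:-15
cycle 11: - // r0:25,r1:20,r2:Mul1,r3:Add1,r4:5,r5:-15
cycle 12: - // r0:25,r1:20,r2:Mul1,r3:Add1,r4:5,r5:-15
cycle 13: CDB Mul1=125 // r0:25,r1:20,r2:125,r3:Add1,r4:5,r5:-15
cycle 14: - // r0:25,r1:20,r2:125,r3:Add1,r4:5,r5:-15

STATUS = VALUE 125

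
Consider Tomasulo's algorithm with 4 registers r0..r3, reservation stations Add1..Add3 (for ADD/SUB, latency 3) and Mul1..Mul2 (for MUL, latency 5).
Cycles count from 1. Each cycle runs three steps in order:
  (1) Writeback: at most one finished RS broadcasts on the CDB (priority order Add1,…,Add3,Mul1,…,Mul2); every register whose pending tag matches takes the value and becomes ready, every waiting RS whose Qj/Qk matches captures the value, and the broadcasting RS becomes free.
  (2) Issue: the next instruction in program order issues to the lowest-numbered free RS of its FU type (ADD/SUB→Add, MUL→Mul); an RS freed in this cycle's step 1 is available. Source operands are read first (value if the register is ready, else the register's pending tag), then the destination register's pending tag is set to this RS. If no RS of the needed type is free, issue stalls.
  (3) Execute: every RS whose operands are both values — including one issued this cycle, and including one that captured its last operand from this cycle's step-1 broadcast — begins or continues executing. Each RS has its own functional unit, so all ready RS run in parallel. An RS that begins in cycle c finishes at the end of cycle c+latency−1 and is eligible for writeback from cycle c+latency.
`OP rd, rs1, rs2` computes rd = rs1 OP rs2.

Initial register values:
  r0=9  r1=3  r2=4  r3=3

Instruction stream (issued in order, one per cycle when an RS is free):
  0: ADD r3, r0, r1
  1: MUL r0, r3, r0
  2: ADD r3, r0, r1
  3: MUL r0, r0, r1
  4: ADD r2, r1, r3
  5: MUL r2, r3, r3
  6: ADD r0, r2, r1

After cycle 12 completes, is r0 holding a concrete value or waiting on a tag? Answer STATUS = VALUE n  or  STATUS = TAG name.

STATUS = TAG Add3

c1: issue ADD r3<-Add1 | r0:9,r1:3,r2:4,r3:Add1
c2: issue MUL r0<-Mul1 | r0:Mul1,r1:3,r2:4,r3:Add1
c3: issue ADD r3<-Add2 | r0:Mul1,r1:3,r2:4,r3:Add2
c4: CDB Add1=12; issue MUL r0<-Mul2 | r0:Mul2,r1:3,r2:4,r3:Add2
c5: issue ADD r2<-Add1 | r0:Mul2,r1:3,r2:Add1,r3:Add2
c6: stall | r0:Mul2,r1:3,r2:Add1,r3:Add2
c7: stall | r0:Mul2,r1:3,r2:Add1,r3:Add2
c8: stall | r0:Mul2,r1:3,r2:Add1,r3:Add2
c9: CDB Mul1=108; issue MUL r2<-Mul1 | r0:Mul2,r1:3,r2:Mul1,r3:Add2
c10: issue ADD r0<-Add3 | r0:Add3,r1:3,r2:Mul1,r3:Add2
c11: - | r0:Add3,r1:3,r2:Mul1,r3:Add2
c12: CDB Add2=111 | r0:Add3,r1:3,r2:Mul1,r3:111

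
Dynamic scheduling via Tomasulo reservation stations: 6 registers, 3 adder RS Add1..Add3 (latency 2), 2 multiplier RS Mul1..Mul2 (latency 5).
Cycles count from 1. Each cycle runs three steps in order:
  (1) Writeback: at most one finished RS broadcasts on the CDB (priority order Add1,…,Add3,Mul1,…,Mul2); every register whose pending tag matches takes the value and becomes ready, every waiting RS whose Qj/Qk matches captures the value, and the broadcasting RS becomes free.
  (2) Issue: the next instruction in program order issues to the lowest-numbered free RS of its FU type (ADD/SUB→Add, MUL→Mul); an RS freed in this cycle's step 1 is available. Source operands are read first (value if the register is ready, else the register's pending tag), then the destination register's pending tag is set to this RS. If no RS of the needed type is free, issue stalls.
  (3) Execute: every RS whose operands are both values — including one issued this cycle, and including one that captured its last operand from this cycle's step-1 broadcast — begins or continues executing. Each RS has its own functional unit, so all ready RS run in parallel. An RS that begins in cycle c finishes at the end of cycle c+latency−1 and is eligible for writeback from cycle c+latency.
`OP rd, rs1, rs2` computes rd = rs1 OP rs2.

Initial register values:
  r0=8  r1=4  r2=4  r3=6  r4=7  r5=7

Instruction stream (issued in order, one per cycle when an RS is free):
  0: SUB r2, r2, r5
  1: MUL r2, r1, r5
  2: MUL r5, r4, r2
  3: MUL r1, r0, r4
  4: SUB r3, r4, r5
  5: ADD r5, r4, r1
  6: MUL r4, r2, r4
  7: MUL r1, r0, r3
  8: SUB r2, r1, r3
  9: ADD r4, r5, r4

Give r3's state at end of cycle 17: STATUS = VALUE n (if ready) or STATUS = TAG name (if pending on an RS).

cycle 1: issue SUB r2<-Add1 // r0:8,r1:4,r2:Add1,r3:6,r4:7,r5:7
cycle 2: issue MUL r2<-Mul1 // r0:8,r1:4,r2:Mul1,r3:6,r4:7,r5:7
cycle 3: CDB Add1=-3; issue MUL r5<-Mul2 // r0:8,r1:4,r2:Mul1,r3:6,r4:7,r5:Mul2
cycle 4: stall // r0:8,r1:4,r2:Mul1,r3:6,r4:7,r5:Mul2
cycle 5: stall // r0:8,r1:4,r2:Mul1,r3:6,r4:7,r5:Mul2
cycle 6: stall // r0:8,r1:4,r2:Mul1,r3:6,r4:7,r5:Mul2
cycle 7: CDB Mul1=28; issue MUL r1<-Mul1 // r0:8,r1:Mul1,r2:28,r3:6,r4:7,r5:Mul2
cycle 8: issue SUB r3<-Add1 // r0:8,r1:Mul1,r2:28,r3:Add1,r4:7,r5:Mul2
cycle 9: issue ADD r5<-Add2 // r0:8,r1:Mul1,r2:28,r3:Add1,r4:7,r5:Add2
cycle 10: stall // r0:8,r1:Mul1,r2:28,r3:Add1,r4:7,r5:Add2
cycle 11: stall // r0:8,r1:Mul1,r2:28,r3:Add1,r4:7,r5:Add2
cycle 12: CDB Mul1=56; issue MUL r4<-Mul1 // r0:8,r1:56,r2:28,r3:Add1,r4:Mul1,r5:Add2
cycle 13: CDB Mul2=196; issue MUL r1<-Mul2 // r0:8,r1:Mul2,r2:28,r3:Add1,r4:Mul1,r5:Add2
cycle 14: CDB Add2=63; issue SUB r2<-Add2 // r0:8,r1:Mul2,r2:Add2,r3:Add1,r4:Mul1,r5:63
cycle 15: CDB Add1=-189; issue ADD r4<-Add1 // r0:8,r1:Mul2,r2:Add2,r3:-189,r4:Add1,r5:63
cycle 16: - // r0:8,r1:Mul2,r2:Add2,r3:-189,r4:Add1,r5:63
cycle 17: CDB Mul1=196 // r0:8,r1:Mul2,r2:Add2,r3:-189,r4:Add1,r5:63

STATUS = VALUE -189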